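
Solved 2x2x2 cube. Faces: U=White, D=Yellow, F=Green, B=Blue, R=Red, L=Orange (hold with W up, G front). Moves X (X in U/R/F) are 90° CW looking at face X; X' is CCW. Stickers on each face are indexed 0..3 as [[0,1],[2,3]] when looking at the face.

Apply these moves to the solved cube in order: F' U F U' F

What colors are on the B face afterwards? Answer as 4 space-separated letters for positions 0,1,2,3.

After move 1 (F'): F=GGGG U=WWRR R=YRYR D=OOYY L=OWOW
After move 2 (U): U=RWRW F=YRGG R=BBYR B=OWBB L=GGOW
After move 3 (F): F=GYGR U=RWWG R=RBWR D=YBYY L=GOOO
After move 4 (U'): U=WGRW F=GOGR R=GYWR B=RBBB L=OWOO
After move 5 (F): F=GGRO U=WGOW R=RYWR D=WGYY L=OYOB
Query: B face = RBBB

Answer: R B B B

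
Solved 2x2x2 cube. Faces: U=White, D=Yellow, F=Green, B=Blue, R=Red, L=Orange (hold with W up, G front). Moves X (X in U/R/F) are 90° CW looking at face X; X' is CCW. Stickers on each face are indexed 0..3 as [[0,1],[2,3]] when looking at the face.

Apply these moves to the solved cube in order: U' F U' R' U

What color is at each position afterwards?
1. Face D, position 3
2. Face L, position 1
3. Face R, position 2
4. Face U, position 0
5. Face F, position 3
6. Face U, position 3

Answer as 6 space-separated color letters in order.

After move 1 (U'): U=WWWW F=OOGG R=GGRR B=RRBB L=BBOO
After move 2 (F): F=GOGO U=WWOB R=WGWR D=RGYY L=BYOY
After move 3 (U'): U=WBWO F=BYGO R=GOWR B=WGBB L=RROY
After move 4 (R'): R=ORGW U=WBWW F=BBGO D=RYYO B=YGGB
After move 5 (U): U=WWWB F=ORGO R=YGGW B=RRGB L=BBOY
Query 1: D[3] = O
Query 2: L[1] = B
Query 3: R[2] = G
Query 4: U[0] = W
Query 5: F[3] = O
Query 6: U[3] = B

Answer: O B G W O B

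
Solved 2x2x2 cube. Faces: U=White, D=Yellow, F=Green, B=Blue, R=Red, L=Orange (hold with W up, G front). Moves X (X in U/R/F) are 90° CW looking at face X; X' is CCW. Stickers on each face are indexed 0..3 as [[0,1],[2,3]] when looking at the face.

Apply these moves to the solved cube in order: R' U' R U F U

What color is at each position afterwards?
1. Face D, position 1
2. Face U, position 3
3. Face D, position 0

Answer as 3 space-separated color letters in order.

Answer: W B R

Derivation:
After move 1 (R'): R=RRRR U=WBWB F=GWGW D=YGYG B=YBYB
After move 2 (U'): U=BBWW F=OOGW R=GWRR B=RRYB L=YBOO
After move 3 (R): R=RGRW U=BOWW F=OGGG D=YYYR B=WRBB
After move 4 (U): U=WBWO F=RGGG R=WRRW B=YBBB L=OGOO
After move 5 (F): F=GRGG U=WBOG R=WROW D=RWYR L=OYOY
After move 6 (U): U=OWGB F=WRGG R=YBOW B=OYBB L=GROY
Query 1: D[1] = W
Query 2: U[3] = B
Query 3: D[0] = R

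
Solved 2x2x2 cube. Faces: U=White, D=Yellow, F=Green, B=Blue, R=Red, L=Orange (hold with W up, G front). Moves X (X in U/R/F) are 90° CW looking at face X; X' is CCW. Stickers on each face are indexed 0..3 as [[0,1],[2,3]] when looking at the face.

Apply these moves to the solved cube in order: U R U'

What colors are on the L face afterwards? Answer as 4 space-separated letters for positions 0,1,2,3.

After move 1 (U): U=WWWW F=RRGG R=BBRR B=OOBB L=GGOO
After move 2 (R): R=RBRB U=WRWG F=RYGY D=YBYO B=WOWB
After move 3 (U'): U=RGWW F=GGGY R=RYRB B=RBWB L=WOOO
Query: L face = WOOO

Answer: W O O O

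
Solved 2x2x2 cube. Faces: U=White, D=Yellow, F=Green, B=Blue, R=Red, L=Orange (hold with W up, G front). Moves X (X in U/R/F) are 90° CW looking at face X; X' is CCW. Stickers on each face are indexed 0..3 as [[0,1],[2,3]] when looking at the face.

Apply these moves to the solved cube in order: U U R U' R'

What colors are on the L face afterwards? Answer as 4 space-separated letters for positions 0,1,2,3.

After move 1 (U): U=WWWW F=RRGG R=BBRR B=OOBB L=GGOO
After move 2 (U): U=WWWW F=BBGG R=OORR B=GGBB L=RROO
After move 3 (R): R=RORO U=WBWG F=BYGY D=YBYG B=WGWB
After move 4 (U'): U=BGWW F=RRGY R=BYRO B=ROWB L=WGOO
After move 5 (R'): R=YOBR U=BWWR F=RGGW D=YRYY B=GOBB
Query: L face = WGOO

Answer: W G O O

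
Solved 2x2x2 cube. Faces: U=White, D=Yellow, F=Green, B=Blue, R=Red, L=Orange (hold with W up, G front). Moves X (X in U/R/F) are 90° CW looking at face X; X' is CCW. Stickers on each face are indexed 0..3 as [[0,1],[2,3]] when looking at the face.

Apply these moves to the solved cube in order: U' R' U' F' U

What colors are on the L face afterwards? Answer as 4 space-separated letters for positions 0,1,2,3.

After move 1 (U'): U=WWWW F=OOGG R=GGRR B=RRBB L=BBOO
After move 2 (R'): R=GRGR U=WBWR F=OWGW D=YOYG B=YRYB
After move 3 (U'): U=BRWW F=BBGW R=OWGR B=GRYB L=YROO
After move 4 (F'): F=BWBG U=BROG R=OWYR D=ROYG L=YWOW
After move 5 (U): U=OBGR F=OWBG R=GRYR B=YWYB L=BWOW
Query: L face = BWOW

Answer: B W O W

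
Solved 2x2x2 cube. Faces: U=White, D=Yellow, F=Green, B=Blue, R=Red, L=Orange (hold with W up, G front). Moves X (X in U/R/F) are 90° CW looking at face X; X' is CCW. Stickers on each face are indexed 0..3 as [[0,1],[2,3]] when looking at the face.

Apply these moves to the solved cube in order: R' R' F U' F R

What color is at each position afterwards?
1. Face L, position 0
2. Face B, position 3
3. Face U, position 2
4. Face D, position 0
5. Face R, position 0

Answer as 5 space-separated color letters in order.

Answer: G B W Y O

Derivation:
After move 1 (R'): R=RRRR U=WBWB F=GWGW D=YGYG B=YBYB
After move 2 (R'): R=RRRR U=WYWY F=GBGB D=YWYW B=GBGB
After move 3 (F): F=GGBB U=WYOO R=WRYR D=RRYW L=OYOW
After move 4 (U'): U=YOWO F=OYBB R=GGYR B=WRGB L=GBOW
After move 5 (F): F=BOBY U=YOWB R=WGOR D=YGYW L=GROR
After move 6 (R): R=OWRG U=YOWY F=BGBW D=YGYW B=BROB
Query 1: L[0] = G
Query 2: B[3] = B
Query 3: U[2] = W
Query 4: D[0] = Y
Query 5: R[0] = O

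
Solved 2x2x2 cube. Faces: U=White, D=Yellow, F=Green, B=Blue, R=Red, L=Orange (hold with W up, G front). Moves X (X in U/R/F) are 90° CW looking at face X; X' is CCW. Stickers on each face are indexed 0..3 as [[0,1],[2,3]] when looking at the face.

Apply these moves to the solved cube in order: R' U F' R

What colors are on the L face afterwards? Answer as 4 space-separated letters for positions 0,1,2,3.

After move 1 (R'): R=RRRR U=WBWB F=GWGW D=YGYG B=YBYB
After move 2 (U): U=WWBB F=RRGW R=YBRR B=OOYB L=GWOO
After move 3 (F'): F=RWRG U=WWYR R=GBYR D=WOYG L=GBOB
After move 4 (R): R=YGRB U=WWYG F=RORG D=WYYO B=ROWB
Query: L face = GBOB

Answer: G B O B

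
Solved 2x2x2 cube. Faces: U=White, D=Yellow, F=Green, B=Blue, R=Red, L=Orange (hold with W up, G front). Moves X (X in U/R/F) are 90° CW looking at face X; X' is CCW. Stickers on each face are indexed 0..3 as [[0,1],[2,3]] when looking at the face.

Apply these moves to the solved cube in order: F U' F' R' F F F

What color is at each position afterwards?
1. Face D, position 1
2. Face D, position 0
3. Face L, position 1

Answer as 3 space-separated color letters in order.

After move 1 (F): F=GGGG U=WWOO R=WRWR D=RRYY L=OYOY
After move 2 (U'): U=WOWO F=OYGG R=GGWR B=WRBB L=BBOY
After move 3 (F'): F=YGOG U=WOGW R=RGRR D=BYYY L=BOOW
After move 4 (R'): R=GRRR U=WBGW F=YOOW D=BGYG B=YRYB
After move 5 (F): F=OYWO U=WBWO R=GRWR D=RGYG L=BBOG
After move 6 (F): F=WOOY U=WBGB R=WROR D=WGYG L=BROG
After move 7 (F): F=OWYO U=WBGR R=GRBR D=OWYG L=BWOG
Query 1: D[1] = W
Query 2: D[0] = O
Query 3: L[1] = W

Answer: W O W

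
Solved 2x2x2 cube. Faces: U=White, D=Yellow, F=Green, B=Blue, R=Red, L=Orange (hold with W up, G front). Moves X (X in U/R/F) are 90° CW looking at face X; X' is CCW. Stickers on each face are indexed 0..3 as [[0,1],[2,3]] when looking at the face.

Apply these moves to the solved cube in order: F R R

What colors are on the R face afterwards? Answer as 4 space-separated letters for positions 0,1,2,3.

After move 1 (F): F=GGGG U=WWOO R=WRWR D=RRYY L=OYOY
After move 2 (R): R=WWRR U=WGOG F=GRGY D=RBYB B=OBWB
After move 3 (R): R=RWRW U=WROY F=GBGB D=RWYO B=GBGB
Query: R face = RWRW

Answer: R W R W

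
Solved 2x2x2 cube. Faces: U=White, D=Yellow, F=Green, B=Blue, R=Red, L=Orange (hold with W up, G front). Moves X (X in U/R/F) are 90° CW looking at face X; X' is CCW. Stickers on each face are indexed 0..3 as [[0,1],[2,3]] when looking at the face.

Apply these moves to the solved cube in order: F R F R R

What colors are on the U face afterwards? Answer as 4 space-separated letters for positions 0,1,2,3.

After move 1 (F): F=GGGG U=WWOO R=WRWR D=RRYY L=OYOY
After move 2 (R): R=WWRR U=WGOG F=GRGY D=RBYB B=OBWB
After move 3 (F): F=GGYR U=WGYY R=OWGR D=RWYB L=OROB
After move 4 (R): R=GORW U=WGYR F=GWYB D=RWYO B=YBGB
After move 5 (R): R=RGWO U=WWYB F=GWYO D=RGYY B=RBGB
Query: U face = WWYB

Answer: W W Y B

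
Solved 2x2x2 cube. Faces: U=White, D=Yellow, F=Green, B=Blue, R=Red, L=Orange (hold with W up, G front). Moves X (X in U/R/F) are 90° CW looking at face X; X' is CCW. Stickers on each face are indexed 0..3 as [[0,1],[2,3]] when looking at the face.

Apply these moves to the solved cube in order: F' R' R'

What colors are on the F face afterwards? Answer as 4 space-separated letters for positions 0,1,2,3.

Answer: G B G B

Derivation:
After move 1 (F'): F=GGGG U=WWRR R=YRYR D=OOYY L=OWOW
After move 2 (R'): R=RRYY U=WBRB F=GWGR D=OGYG B=YBOB
After move 3 (R'): R=RYRY U=WORY F=GBGB D=OWYR B=GBGB
Query: F face = GBGB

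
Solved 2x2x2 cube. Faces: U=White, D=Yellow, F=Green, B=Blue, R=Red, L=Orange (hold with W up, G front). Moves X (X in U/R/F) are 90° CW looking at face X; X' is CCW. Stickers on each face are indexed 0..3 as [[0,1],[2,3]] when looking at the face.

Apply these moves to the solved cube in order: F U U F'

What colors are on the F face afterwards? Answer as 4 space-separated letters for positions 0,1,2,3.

After move 1 (F): F=GGGG U=WWOO R=WRWR D=RRYY L=OYOY
After move 2 (U): U=OWOW F=WRGG R=BBWR B=OYBB L=GGOY
After move 3 (U): U=OOWW F=BBGG R=OYWR B=GGBB L=WROY
After move 4 (F'): F=BGBG U=OOOW R=RYRR D=RYYY L=WWOW
Query: F face = BGBG

Answer: B G B G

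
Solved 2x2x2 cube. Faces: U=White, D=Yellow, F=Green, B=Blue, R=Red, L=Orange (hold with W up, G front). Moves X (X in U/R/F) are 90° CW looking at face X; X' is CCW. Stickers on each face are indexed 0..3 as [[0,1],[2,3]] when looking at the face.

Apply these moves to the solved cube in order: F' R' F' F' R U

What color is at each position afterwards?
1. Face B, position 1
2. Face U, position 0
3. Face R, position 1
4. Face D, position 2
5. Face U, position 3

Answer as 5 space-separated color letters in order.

Answer: Y G B Y G

Derivation:
After move 1 (F'): F=GGGG U=WWRR R=YRYR D=OOYY L=OWOW
After move 2 (R'): R=RRYY U=WBRB F=GWGR D=OGYG B=YBOB
After move 3 (F'): F=WRGG U=WBRY R=GROY D=WWYG L=OBOR
After move 4 (F'): F=RGWG U=WBGO R=WRWY D=BRYG L=OYOR
After move 5 (R): R=WWYR U=WGGG F=RRWG D=BOYY B=OBBB
After move 6 (U): U=GWGG F=WWWG R=OBYR B=OYBB L=RROR
Query 1: B[1] = Y
Query 2: U[0] = G
Query 3: R[1] = B
Query 4: D[2] = Y
Query 5: U[3] = G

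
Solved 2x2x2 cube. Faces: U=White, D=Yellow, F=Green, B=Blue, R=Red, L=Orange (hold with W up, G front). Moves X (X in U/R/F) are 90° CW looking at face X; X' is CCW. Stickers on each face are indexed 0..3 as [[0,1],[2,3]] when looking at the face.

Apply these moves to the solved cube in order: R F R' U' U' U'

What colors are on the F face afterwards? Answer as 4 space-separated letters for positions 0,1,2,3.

After move 1 (R): R=RRRR U=WGWG F=GYGY D=YBYB B=WBWB
After move 2 (F): F=GGYY U=WGOO R=WRGR D=RRYB L=OYOB
After move 3 (R'): R=RRWG U=WWOW F=GGYO D=RGYY B=BBRB
After move 4 (U'): U=WWWO F=OYYO R=GGWG B=RRRB L=BBOB
After move 5 (U'): U=WOWW F=BBYO R=OYWG B=GGRB L=RROB
After move 6 (U'): U=OWWW F=RRYO R=BBWG B=OYRB L=GGOB
Query: F face = RRYO

Answer: R R Y O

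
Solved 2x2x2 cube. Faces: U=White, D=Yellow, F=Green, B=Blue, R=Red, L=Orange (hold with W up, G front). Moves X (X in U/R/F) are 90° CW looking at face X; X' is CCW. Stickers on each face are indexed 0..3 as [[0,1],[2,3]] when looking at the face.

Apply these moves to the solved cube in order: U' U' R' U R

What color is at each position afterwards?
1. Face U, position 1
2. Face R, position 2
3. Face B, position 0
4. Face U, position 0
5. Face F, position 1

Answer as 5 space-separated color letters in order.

After move 1 (U'): U=WWWW F=OOGG R=GGRR B=RRBB L=BBOO
After move 2 (U'): U=WWWW F=BBGG R=OORR B=GGBB L=RROO
After move 3 (R'): R=OROR U=WBWG F=BWGW D=YBYG B=YGYB
After move 4 (U): U=WWGB F=ORGW R=YGOR B=RRYB L=BWOO
After move 5 (R): R=OYRG U=WRGW F=OBGG D=YYYR B=BRWB
Query 1: U[1] = R
Query 2: R[2] = R
Query 3: B[0] = B
Query 4: U[0] = W
Query 5: F[1] = B

Answer: R R B W B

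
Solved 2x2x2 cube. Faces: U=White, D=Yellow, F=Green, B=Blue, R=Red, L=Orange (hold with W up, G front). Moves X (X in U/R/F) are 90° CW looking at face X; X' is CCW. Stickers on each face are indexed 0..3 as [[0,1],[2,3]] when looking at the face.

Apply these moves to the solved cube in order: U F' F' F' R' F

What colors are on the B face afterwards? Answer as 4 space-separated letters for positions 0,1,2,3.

Answer: Y O B B

Derivation:
After move 1 (U): U=WWWW F=RRGG R=BBRR B=OOBB L=GGOO
After move 2 (F'): F=RGRG U=WWBR R=YBYR D=GOYY L=GWOW
After move 3 (F'): F=GGRR U=WWYY R=OBGR D=WWYY L=GROB
After move 4 (F'): F=GRGR U=WWOG R=WBWR D=RBYY L=GYOY
After move 5 (R'): R=BRWW U=WBOO F=GWGG D=RRYR B=YOBB
After move 6 (F): F=GGGW U=WBYY R=OROW D=WBYR L=GROR
Query: B face = YOBB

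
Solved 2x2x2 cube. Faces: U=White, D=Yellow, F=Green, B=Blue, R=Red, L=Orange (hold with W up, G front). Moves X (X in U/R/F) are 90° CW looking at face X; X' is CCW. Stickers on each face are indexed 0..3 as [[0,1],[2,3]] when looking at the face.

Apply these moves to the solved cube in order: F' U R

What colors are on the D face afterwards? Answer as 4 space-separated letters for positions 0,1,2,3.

After move 1 (F'): F=GGGG U=WWRR R=YRYR D=OOYY L=OWOW
After move 2 (U): U=RWRW F=YRGG R=BBYR B=OWBB L=GGOW
After move 3 (R): R=YBRB U=RRRG F=YOGY D=OBYO B=WWWB
Query: D face = OBYO

Answer: O B Y O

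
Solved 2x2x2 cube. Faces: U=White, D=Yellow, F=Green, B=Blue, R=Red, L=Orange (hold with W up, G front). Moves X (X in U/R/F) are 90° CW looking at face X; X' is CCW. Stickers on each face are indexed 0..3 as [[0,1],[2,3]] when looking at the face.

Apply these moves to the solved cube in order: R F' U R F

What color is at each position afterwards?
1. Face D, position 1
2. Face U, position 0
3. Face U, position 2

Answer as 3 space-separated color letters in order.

After move 1 (R): R=RRRR U=WGWG F=GYGY D=YBYB B=WBWB
After move 2 (F'): F=YYGG U=WGRR R=BRYR D=OOYB L=OGOW
After move 3 (U): U=RWRG F=BRGG R=WBYR B=OGWB L=YYOW
After move 4 (R): R=YWRB U=RRRG F=BOGB D=OWYO B=GGWB
After move 5 (F): F=GBBO U=RRWY R=RWGB D=RYYO L=YOOW
Query 1: D[1] = Y
Query 2: U[0] = R
Query 3: U[2] = W

Answer: Y R W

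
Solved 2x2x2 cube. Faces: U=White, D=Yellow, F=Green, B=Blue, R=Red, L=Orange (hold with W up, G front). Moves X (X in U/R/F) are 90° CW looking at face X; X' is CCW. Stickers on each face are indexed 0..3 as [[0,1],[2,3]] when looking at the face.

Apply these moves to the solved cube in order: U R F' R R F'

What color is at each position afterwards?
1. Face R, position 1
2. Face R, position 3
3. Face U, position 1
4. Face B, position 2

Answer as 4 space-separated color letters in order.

Answer: Y B O Y

Derivation:
After move 1 (U): U=WWWW F=RRGG R=BBRR B=OOBB L=GGOO
After move 2 (R): R=RBRB U=WRWG F=RYGY D=YBYO B=WOWB
After move 3 (F'): F=YYRG U=WRRR R=BBYB D=GOYO L=GGOW
After move 4 (R): R=YBBB U=WYRG F=YORO D=GWYW B=RORB
After move 5 (R): R=BYBB U=WORO F=YWRW D=GRYR B=GOYB
After move 6 (F'): F=WWYR U=WOBB R=RYGB D=GWYR L=GOOR
Query 1: R[1] = Y
Query 2: R[3] = B
Query 3: U[1] = O
Query 4: B[2] = Y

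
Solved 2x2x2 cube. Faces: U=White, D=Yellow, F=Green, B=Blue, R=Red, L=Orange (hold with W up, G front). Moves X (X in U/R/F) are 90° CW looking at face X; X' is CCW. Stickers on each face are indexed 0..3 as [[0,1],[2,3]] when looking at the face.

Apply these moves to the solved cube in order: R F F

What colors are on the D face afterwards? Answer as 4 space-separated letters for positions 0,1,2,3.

After move 1 (R): R=RRRR U=WGWG F=GYGY D=YBYB B=WBWB
After move 2 (F): F=GGYY U=WGOO R=WRGR D=RRYB L=OYOB
After move 3 (F): F=YGYG U=WGBY R=OROR D=GWYB L=OROR
Query: D face = GWYB

Answer: G W Y B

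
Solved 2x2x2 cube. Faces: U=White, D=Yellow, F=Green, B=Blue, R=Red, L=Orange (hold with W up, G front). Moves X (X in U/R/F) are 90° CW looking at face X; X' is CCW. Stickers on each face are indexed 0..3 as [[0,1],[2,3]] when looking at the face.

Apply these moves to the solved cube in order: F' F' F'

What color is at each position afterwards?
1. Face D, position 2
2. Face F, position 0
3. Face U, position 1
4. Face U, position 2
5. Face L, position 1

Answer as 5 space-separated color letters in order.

After move 1 (F'): F=GGGG U=WWRR R=YRYR D=OOYY L=OWOW
After move 2 (F'): F=GGGG U=WWYY R=OROR D=WWYY L=OROR
After move 3 (F'): F=GGGG U=WWOO R=WRWR D=RRYY L=OYOY
Query 1: D[2] = Y
Query 2: F[0] = G
Query 3: U[1] = W
Query 4: U[2] = O
Query 5: L[1] = Y

Answer: Y G W O Y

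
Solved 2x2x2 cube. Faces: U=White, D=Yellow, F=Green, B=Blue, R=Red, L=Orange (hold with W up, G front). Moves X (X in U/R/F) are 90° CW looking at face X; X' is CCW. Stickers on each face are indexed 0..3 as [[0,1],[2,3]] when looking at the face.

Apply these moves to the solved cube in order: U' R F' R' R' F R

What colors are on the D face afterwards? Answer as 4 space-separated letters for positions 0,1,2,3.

After move 1 (U'): U=WWWW F=OOGG R=GGRR B=RRBB L=BBOO
After move 2 (R): R=RGRG U=WOWG F=OYGY D=YBYR B=WRWB
After move 3 (F'): F=YYOG U=WORR R=BGYG D=BOYR L=BGOW
After move 4 (R'): R=GGBY U=WWRW F=YOOR D=BYYG B=RROB
After move 5 (R'): R=GYGB U=WORR F=YWOW D=BOYR B=GRYB
After move 6 (F): F=OYWW U=WOWG R=RYRB D=GGYR L=BBOO
After move 7 (R): R=RRBY U=WYWW F=OGWR D=GYYG B=GROB
Query: D face = GYYG

Answer: G Y Y G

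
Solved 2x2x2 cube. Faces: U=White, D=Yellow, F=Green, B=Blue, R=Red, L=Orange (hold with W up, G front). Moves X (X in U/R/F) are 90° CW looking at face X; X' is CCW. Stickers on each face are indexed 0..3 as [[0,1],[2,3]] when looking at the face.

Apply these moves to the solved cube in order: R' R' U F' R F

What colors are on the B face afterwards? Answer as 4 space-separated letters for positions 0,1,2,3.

Answer: R O W B

Derivation:
After move 1 (R'): R=RRRR U=WBWB F=GWGW D=YGYG B=YBYB
After move 2 (R'): R=RRRR U=WYWY F=GBGB D=YWYW B=GBGB
After move 3 (U): U=WWYY F=RRGB R=GBRR B=OOGB L=GBOO
After move 4 (F'): F=RBRG U=WWGR R=WBYR D=BOYW L=GYOY
After move 5 (R): R=YWRB U=WBGG F=RORW D=BGYO B=ROWB
After move 6 (F): F=RRWO U=WBYY R=GWGB D=RYYO L=GBOG
Query: B face = ROWB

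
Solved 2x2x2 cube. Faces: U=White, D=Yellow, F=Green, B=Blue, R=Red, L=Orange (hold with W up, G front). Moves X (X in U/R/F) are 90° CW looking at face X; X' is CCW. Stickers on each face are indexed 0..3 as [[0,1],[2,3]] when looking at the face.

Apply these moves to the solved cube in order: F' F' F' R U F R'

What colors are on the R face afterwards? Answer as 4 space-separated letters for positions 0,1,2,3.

Answer: B R G G

Derivation:
After move 1 (F'): F=GGGG U=WWRR R=YRYR D=OOYY L=OWOW
After move 2 (F'): F=GGGG U=WWYY R=OROR D=WWYY L=OROR
After move 3 (F'): F=GGGG U=WWOO R=WRWR D=RRYY L=OYOY
After move 4 (R): R=WWRR U=WGOG F=GRGY D=RBYB B=OBWB
After move 5 (U): U=OWGG F=WWGY R=OBRR B=OYWB L=GROY
After move 6 (F): F=GWYW U=OWYR R=GBGR D=ROYB L=GROB
After move 7 (R'): R=BRGG U=OWYO F=GWYR D=RWYW B=BYOB
Query: R face = BRGG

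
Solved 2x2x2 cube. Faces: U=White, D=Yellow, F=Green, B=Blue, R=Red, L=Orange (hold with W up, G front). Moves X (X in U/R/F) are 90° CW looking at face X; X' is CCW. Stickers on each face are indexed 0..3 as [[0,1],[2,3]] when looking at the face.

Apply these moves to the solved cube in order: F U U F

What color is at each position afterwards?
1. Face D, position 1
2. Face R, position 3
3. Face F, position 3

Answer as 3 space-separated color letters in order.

After move 1 (F): F=GGGG U=WWOO R=WRWR D=RRYY L=OYOY
After move 2 (U): U=OWOW F=WRGG R=BBWR B=OYBB L=GGOY
After move 3 (U): U=OOWW F=BBGG R=OYWR B=GGBB L=WROY
After move 4 (F): F=GBGB U=OOYR R=WYWR D=WOYY L=WROR
Query 1: D[1] = O
Query 2: R[3] = R
Query 3: F[3] = B

Answer: O R B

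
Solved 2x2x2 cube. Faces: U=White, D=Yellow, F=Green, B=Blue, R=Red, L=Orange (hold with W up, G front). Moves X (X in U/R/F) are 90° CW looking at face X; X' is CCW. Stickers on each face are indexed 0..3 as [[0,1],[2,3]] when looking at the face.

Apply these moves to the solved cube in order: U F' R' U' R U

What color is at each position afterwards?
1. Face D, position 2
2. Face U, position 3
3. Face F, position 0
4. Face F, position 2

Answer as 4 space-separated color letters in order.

Answer: Y W Y R

Derivation:
After move 1 (U): U=WWWW F=RRGG R=BBRR B=OOBB L=GGOO
After move 2 (F'): F=RGRG U=WWBR R=YBYR D=GOYY L=GWOW
After move 3 (R'): R=BRYY U=WBBO F=RWRR D=GGYG B=YOOB
After move 4 (U'): U=BOWB F=GWRR R=RWYY B=BROB L=YOOW
After move 5 (R): R=YRYW U=BWWR F=GGRG D=GOYB B=BROB
After move 6 (U): U=WBRW F=YRRG R=BRYW B=YOOB L=GGOW
Query 1: D[2] = Y
Query 2: U[3] = W
Query 3: F[0] = Y
Query 4: F[2] = R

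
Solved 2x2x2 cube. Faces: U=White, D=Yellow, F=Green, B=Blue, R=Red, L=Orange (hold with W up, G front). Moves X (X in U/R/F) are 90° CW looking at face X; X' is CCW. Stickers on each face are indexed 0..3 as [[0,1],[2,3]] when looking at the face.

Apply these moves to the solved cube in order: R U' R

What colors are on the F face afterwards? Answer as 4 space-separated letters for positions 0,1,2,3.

Answer: O B G B

Derivation:
After move 1 (R): R=RRRR U=WGWG F=GYGY D=YBYB B=WBWB
After move 2 (U'): U=GGWW F=OOGY R=GYRR B=RRWB L=WBOO
After move 3 (R): R=RGRY U=GOWY F=OBGB D=YWYR B=WRGB
Query: F face = OBGB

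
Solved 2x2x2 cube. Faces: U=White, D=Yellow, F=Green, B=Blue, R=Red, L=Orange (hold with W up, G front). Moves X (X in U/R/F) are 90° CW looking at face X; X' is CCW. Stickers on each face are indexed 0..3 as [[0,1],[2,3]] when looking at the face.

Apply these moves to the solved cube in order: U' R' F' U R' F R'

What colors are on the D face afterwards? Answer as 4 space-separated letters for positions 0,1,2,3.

Answer: Y O Y W

Derivation:
After move 1 (U'): U=WWWW F=OOGG R=GGRR B=RRBB L=BBOO
After move 2 (R'): R=GRGR U=WBWR F=OWGW D=YOYG B=YRYB
After move 3 (F'): F=WWOG U=WBGG R=ORYR D=BOYG L=BROW
After move 4 (U): U=GWGB F=OROG R=YRYR B=BRYB L=WWOW
After move 5 (R'): R=RRYY U=GYGB F=OWOB D=BRYG B=GROB
After move 6 (F): F=OOBW U=GYWW R=GRBY D=YRYG L=WBOR
After move 7 (R'): R=RYGB U=GOWG F=OYBW D=YOYW B=GRRB
Query: D face = YOYW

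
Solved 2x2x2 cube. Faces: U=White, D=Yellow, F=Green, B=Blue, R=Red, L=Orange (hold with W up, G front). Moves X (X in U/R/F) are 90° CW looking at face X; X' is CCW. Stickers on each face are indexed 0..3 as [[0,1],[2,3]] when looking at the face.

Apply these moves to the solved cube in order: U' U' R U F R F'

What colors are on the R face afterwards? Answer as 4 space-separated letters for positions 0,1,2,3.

Answer: W G R G

Derivation:
After move 1 (U'): U=WWWW F=OOGG R=GGRR B=RRBB L=BBOO
After move 2 (U'): U=WWWW F=BBGG R=OORR B=GGBB L=RROO
After move 3 (R): R=RORO U=WBWG F=BYGY D=YBYG B=WGWB
After move 4 (U): U=WWGB F=ROGY R=WGRO B=RRWB L=BYOO
After move 5 (F): F=GRYO U=WWOY R=GGBO D=RWYG L=BYOB
After move 6 (R): R=BGOG U=WROO F=GWYG D=RWYR B=YRWB
After move 7 (F'): F=WGGY U=WRBO R=WGRG D=YBYR L=BOOO
Query: R face = WGRG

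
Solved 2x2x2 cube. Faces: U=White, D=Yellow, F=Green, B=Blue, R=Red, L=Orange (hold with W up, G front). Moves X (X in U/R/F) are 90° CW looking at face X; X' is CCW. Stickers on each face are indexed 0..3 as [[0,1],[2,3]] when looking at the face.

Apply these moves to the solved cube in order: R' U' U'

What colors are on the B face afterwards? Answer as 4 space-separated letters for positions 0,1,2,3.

After move 1 (R'): R=RRRR U=WBWB F=GWGW D=YGYG B=YBYB
After move 2 (U'): U=BBWW F=OOGW R=GWRR B=RRYB L=YBOO
After move 3 (U'): U=BWBW F=YBGW R=OORR B=GWYB L=RROO
Query: B face = GWYB

Answer: G W Y B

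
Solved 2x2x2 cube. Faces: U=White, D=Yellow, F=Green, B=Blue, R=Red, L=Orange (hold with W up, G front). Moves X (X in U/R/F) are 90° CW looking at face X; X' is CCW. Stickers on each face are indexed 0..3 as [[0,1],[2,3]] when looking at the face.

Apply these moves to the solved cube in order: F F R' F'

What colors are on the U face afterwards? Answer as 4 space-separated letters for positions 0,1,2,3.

After move 1 (F): F=GGGG U=WWOO R=WRWR D=RRYY L=OYOY
After move 2 (F): F=GGGG U=WWYY R=OROR D=WWYY L=OROR
After move 3 (R'): R=RROO U=WBYB F=GWGY D=WGYG B=YBWB
After move 4 (F'): F=WYGG U=WBRO R=GRWO D=RRYG L=OBOY
Query: U face = WBRO

Answer: W B R O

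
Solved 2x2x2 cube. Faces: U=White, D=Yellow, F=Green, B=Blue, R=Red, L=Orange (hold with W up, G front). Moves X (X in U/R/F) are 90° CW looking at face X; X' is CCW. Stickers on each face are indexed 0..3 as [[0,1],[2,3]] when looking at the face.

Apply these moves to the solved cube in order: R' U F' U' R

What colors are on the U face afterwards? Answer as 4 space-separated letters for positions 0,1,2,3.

After move 1 (R'): R=RRRR U=WBWB F=GWGW D=YGYG B=YBYB
After move 2 (U): U=WWBB F=RRGW R=YBRR B=OOYB L=GWOO
After move 3 (F'): F=RWRG U=WWYR R=GBYR D=WOYG L=GBOB
After move 4 (U'): U=WRWY F=GBRG R=RWYR B=GBYB L=OOOB
After move 5 (R): R=YRRW U=WBWG F=GORG D=WYYG B=YBRB
Query: U face = WBWG

Answer: W B W G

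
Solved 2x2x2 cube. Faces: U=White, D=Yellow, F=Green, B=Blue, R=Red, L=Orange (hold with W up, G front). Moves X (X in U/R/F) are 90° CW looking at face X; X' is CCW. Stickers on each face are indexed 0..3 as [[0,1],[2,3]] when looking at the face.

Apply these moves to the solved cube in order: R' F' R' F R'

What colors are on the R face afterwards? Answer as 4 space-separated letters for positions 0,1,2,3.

Answer: R Y R Y

Derivation:
After move 1 (R'): R=RRRR U=WBWB F=GWGW D=YGYG B=YBYB
After move 2 (F'): F=WWGG U=WBRR R=GRYR D=OOYG L=OBOW
After move 3 (R'): R=RRGY U=WYRY F=WBGR D=OWYG B=GBOB
After move 4 (F): F=GWRB U=WYWB R=RRYY D=GRYG L=OOOW
After move 5 (R'): R=RYRY U=WOWG F=GYRB D=GWYB B=GBRB
Query: R face = RYRY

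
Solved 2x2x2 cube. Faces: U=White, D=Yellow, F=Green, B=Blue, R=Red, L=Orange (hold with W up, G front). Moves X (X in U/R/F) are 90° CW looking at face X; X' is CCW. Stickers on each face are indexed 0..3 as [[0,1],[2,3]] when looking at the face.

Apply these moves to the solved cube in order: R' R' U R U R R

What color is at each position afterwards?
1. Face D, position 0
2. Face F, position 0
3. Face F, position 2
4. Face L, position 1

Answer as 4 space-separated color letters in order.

Answer: Y R G W

Derivation:
After move 1 (R'): R=RRRR U=WBWB F=GWGW D=YGYG B=YBYB
After move 2 (R'): R=RRRR U=WYWY F=GBGB D=YWYW B=GBGB
After move 3 (U): U=WWYY F=RRGB R=GBRR B=OOGB L=GBOO
After move 4 (R): R=RGRB U=WRYB F=RWGW D=YGYO B=YOWB
After move 5 (U): U=YWBR F=RGGW R=YORB B=GBWB L=RWOO
After move 6 (R): R=RYBO U=YGBW F=RGGO D=YWYG B=RBWB
After move 7 (R): R=BROY U=YGBO F=RWGG D=YWYR B=WBGB
Query 1: D[0] = Y
Query 2: F[0] = R
Query 3: F[2] = G
Query 4: L[1] = W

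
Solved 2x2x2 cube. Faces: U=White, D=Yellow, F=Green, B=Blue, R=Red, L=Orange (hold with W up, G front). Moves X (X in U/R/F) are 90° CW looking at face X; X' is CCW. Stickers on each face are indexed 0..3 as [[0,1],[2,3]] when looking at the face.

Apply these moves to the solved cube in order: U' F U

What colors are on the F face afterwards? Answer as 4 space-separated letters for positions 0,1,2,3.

Answer: W G G O

Derivation:
After move 1 (U'): U=WWWW F=OOGG R=GGRR B=RRBB L=BBOO
After move 2 (F): F=GOGO U=WWOB R=WGWR D=RGYY L=BYOY
After move 3 (U): U=OWBW F=WGGO R=RRWR B=BYBB L=GOOY
Query: F face = WGGO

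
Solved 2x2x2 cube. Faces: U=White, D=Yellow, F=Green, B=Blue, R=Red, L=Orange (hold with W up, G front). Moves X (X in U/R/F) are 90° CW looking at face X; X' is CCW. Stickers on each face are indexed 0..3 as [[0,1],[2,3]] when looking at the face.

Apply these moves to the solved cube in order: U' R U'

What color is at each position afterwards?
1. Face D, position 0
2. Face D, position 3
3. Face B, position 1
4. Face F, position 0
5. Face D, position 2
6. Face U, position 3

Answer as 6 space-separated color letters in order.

After move 1 (U'): U=WWWW F=OOGG R=GGRR B=RRBB L=BBOO
After move 2 (R): R=RGRG U=WOWG F=OYGY D=YBYR B=WRWB
After move 3 (U'): U=OGWW F=BBGY R=OYRG B=RGWB L=WROO
Query 1: D[0] = Y
Query 2: D[3] = R
Query 3: B[1] = G
Query 4: F[0] = B
Query 5: D[2] = Y
Query 6: U[3] = W

Answer: Y R G B Y W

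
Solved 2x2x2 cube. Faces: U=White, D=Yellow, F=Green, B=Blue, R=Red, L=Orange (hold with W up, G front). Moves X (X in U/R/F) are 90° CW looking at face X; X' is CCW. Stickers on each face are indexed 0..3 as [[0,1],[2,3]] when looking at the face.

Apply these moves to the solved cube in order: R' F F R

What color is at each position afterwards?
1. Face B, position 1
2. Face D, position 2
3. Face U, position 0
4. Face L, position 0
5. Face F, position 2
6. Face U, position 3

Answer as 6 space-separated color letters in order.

After move 1 (R'): R=RRRR U=WBWB F=GWGW D=YGYG B=YBYB
After move 2 (F): F=GGWW U=WBOO R=WRBR D=RRYG L=OYOG
After move 3 (F): F=WGWG U=WBGY R=OROR D=BWYG L=OROR
After move 4 (R): R=OORR U=WGGG F=WWWG D=BYYY B=YBBB
Query 1: B[1] = B
Query 2: D[2] = Y
Query 3: U[0] = W
Query 4: L[0] = O
Query 5: F[2] = W
Query 6: U[3] = G

Answer: B Y W O W G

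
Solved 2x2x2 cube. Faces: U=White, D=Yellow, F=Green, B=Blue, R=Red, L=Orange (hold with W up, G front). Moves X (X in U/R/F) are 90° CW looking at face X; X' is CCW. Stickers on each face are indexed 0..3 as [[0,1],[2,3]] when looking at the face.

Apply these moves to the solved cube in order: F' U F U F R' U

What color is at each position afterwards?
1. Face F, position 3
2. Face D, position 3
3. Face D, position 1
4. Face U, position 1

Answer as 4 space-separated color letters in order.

Answer: Y B R W

Derivation:
After move 1 (F'): F=GGGG U=WWRR R=YRYR D=OOYY L=OWOW
After move 2 (U): U=RWRW F=YRGG R=BBYR B=OWBB L=GGOW
After move 3 (F): F=GYGR U=RWWG R=RBWR D=YBYY L=GOOO
After move 4 (U): U=WRGW F=RBGR R=OWWR B=GOBB L=GYOO
After move 5 (F): F=GRRB U=WROY R=GWWR D=WOYY L=GYOB
After move 6 (R'): R=WRGW U=WBOG F=GRRY D=WRYB B=YOOB
After move 7 (U): U=OWGB F=WRRY R=YOGW B=GYOB L=GROB
Query 1: F[3] = Y
Query 2: D[3] = B
Query 3: D[1] = R
Query 4: U[1] = W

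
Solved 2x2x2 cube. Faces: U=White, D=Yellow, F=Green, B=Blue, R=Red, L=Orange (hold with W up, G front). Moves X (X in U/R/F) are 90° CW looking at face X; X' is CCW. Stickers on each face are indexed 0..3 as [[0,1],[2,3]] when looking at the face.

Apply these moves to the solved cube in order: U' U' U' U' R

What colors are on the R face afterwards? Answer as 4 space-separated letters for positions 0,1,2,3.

Answer: R R R R

Derivation:
After move 1 (U'): U=WWWW F=OOGG R=GGRR B=RRBB L=BBOO
After move 2 (U'): U=WWWW F=BBGG R=OORR B=GGBB L=RROO
After move 3 (U'): U=WWWW F=RRGG R=BBRR B=OOBB L=GGOO
After move 4 (U'): U=WWWW F=GGGG R=RRRR B=BBBB L=OOOO
After move 5 (R): R=RRRR U=WGWG F=GYGY D=YBYB B=WBWB
Query: R face = RRRR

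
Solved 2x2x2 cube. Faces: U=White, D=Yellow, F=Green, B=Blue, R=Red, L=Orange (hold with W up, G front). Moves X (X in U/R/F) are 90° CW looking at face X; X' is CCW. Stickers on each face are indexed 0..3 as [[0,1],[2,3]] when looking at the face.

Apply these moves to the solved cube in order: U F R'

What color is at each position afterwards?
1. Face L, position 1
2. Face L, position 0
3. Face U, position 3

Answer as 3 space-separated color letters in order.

Answer: Y G O

Derivation:
After move 1 (U): U=WWWW F=RRGG R=BBRR B=OOBB L=GGOO
After move 2 (F): F=GRGR U=WWOG R=WBWR D=RBYY L=GYOY
After move 3 (R'): R=BRWW U=WBOO F=GWGG D=RRYR B=YOBB
Query 1: L[1] = Y
Query 2: L[0] = G
Query 3: U[3] = O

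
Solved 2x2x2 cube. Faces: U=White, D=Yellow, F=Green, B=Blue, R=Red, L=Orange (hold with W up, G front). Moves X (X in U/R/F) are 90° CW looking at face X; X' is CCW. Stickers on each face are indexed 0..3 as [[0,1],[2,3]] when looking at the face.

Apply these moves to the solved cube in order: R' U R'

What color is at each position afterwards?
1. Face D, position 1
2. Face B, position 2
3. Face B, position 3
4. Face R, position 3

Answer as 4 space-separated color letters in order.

Answer: R G B R

Derivation:
After move 1 (R'): R=RRRR U=WBWB F=GWGW D=YGYG B=YBYB
After move 2 (U): U=WWBB F=RRGW R=YBRR B=OOYB L=GWOO
After move 3 (R'): R=BRYR U=WYBO F=RWGB D=YRYW B=GOGB
Query 1: D[1] = R
Query 2: B[2] = G
Query 3: B[3] = B
Query 4: R[3] = R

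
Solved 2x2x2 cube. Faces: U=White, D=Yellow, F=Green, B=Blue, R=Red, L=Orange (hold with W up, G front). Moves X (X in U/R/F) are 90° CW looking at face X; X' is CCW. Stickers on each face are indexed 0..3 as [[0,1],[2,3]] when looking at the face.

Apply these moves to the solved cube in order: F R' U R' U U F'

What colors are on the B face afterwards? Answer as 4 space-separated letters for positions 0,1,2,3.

Answer: R W G B

Derivation:
After move 1 (F): F=GGGG U=WWOO R=WRWR D=RRYY L=OYOY
After move 2 (R'): R=RRWW U=WBOB F=GWGO D=RGYG B=YBRB
After move 3 (U): U=OWBB F=RRGO R=YBWW B=OYRB L=GWOY
After move 4 (R'): R=BWYW U=ORBO F=RWGB D=RRYO B=GYGB
After move 5 (U): U=BOOR F=BWGB R=GYYW B=GWGB L=RWOY
After move 6 (U): U=OBRO F=GYGB R=GWYW B=RWGB L=BWOY
After move 7 (F'): F=YBGG U=OBGY R=RWRW D=WYYO L=BOOR
Query: B face = RWGB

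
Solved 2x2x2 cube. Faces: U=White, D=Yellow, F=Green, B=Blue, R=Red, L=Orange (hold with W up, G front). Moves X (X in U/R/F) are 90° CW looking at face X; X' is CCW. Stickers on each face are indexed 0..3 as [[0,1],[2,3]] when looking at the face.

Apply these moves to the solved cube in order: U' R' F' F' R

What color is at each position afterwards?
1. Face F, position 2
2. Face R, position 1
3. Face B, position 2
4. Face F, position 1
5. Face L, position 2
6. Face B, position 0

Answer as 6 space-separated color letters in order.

Answer: W O B W O Y

Derivation:
After move 1 (U'): U=WWWW F=OOGG R=GGRR B=RRBB L=BBOO
After move 2 (R'): R=GRGR U=WBWR F=OWGW D=YOYG B=YRYB
After move 3 (F'): F=WWOG U=WBGG R=ORYR D=BOYG L=BROW
After move 4 (F'): F=WGWO U=WBOY R=ORBR D=RWYG L=BGOG
After move 5 (R): R=BORR U=WGOO F=WWWG D=RYYY B=YRBB
Query 1: F[2] = W
Query 2: R[1] = O
Query 3: B[2] = B
Query 4: F[1] = W
Query 5: L[2] = O
Query 6: B[0] = Y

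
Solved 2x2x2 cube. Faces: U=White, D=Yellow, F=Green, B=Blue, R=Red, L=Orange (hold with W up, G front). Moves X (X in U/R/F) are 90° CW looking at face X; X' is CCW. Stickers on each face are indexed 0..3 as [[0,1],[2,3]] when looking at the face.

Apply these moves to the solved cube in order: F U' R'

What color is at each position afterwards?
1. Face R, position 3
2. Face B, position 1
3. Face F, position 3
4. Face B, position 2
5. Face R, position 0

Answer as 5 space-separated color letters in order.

After move 1 (F): F=GGGG U=WWOO R=WRWR D=RRYY L=OYOY
After move 2 (U'): U=WOWO F=OYGG R=GGWR B=WRBB L=BBOY
After move 3 (R'): R=GRGW U=WBWW F=OOGO D=RYYG B=YRRB
Query 1: R[3] = W
Query 2: B[1] = R
Query 3: F[3] = O
Query 4: B[2] = R
Query 5: R[0] = G

Answer: W R O R G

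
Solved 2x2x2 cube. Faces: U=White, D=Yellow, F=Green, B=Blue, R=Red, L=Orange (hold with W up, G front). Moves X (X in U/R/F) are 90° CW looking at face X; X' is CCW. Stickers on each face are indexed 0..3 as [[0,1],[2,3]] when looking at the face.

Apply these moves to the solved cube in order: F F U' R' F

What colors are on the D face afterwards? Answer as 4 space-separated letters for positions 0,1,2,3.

After move 1 (F): F=GGGG U=WWOO R=WRWR D=RRYY L=OYOY
After move 2 (F): F=GGGG U=WWYY R=OROR D=WWYY L=OROR
After move 3 (U'): U=WYWY F=ORGG R=GGOR B=ORBB L=BBOR
After move 4 (R'): R=GRGO U=WBWO F=OYGY D=WRYG B=YRWB
After move 5 (F): F=GOYY U=WBRB R=WROO D=GGYG L=BWOR
Query: D face = GGYG

Answer: G G Y G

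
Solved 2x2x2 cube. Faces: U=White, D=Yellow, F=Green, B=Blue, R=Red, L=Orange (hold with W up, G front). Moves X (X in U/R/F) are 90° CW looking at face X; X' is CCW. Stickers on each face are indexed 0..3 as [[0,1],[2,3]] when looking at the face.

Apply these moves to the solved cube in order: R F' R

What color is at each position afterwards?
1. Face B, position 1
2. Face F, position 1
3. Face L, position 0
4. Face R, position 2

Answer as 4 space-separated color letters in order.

After move 1 (R): R=RRRR U=WGWG F=GYGY D=YBYB B=WBWB
After move 2 (F'): F=YYGG U=WGRR R=BRYR D=OOYB L=OGOW
After move 3 (R): R=YBRR U=WYRG F=YOGB D=OWYW B=RBGB
Query 1: B[1] = B
Query 2: F[1] = O
Query 3: L[0] = O
Query 4: R[2] = R

Answer: B O O R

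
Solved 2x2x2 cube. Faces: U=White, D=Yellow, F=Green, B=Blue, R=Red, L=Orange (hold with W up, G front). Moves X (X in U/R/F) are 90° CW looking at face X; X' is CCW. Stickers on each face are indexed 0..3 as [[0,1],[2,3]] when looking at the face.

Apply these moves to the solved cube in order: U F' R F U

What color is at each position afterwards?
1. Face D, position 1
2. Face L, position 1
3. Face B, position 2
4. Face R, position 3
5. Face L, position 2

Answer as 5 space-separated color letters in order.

Answer: Y R W B O

Derivation:
After move 1 (U): U=WWWW F=RRGG R=BBRR B=OOBB L=GGOO
After move 2 (F'): F=RGRG U=WWBR R=YBYR D=GOYY L=GWOW
After move 3 (R): R=YYRB U=WGBG F=RORY D=GBYO B=ROWB
After move 4 (F): F=RRYO U=WGWW R=BYGB D=RYYO L=GGOB
After move 5 (U): U=WWWG F=BYYO R=ROGB B=GGWB L=RROB
Query 1: D[1] = Y
Query 2: L[1] = R
Query 3: B[2] = W
Query 4: R[3] = B
Query 5: L[2] = O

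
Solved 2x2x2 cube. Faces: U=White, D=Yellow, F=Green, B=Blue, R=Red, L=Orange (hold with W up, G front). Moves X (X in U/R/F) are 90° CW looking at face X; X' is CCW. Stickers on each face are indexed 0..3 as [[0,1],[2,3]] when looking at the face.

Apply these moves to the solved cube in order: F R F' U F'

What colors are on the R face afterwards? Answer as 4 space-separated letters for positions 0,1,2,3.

After move 1 (F): F=GGGG U=WWOO R=WRWR D=RRYY L=OYOY
After move 2 (R): R=WWRR U=WGOG F=GRGY D=RBYB B=OBWB
After move 3 (F'): F=RYGG U=WGWR R=BWRR D=YYYB L=OGOO
After move 4 (U): U=WWRG F=BWGG R=OBRR B=OGWB L=RYOO
After move 5 (F'): F=WGBG U=WWOR R=YBYR D=YOYB L=RGOR
Query: R face = YBYR

Answer: Y B Y R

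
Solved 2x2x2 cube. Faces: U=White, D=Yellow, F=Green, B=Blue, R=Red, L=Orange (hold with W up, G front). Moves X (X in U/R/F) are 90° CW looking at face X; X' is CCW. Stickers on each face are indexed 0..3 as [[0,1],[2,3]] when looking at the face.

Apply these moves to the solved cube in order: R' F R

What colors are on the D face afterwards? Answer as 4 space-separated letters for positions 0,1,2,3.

Answer: R Y Y Y

Derivation:
After move 1 (R'): R=RRRR U=WBWB F=GWGW D=YGYG B=YBYB
After move 2 (F): F=GGWW U=WBOO R=WRBR D=RRYG L=OYOG
After move 3 (R): R=BWRR U=WGOW F=GRWG D=RYYY B=OBBB
Query: D face = RYYY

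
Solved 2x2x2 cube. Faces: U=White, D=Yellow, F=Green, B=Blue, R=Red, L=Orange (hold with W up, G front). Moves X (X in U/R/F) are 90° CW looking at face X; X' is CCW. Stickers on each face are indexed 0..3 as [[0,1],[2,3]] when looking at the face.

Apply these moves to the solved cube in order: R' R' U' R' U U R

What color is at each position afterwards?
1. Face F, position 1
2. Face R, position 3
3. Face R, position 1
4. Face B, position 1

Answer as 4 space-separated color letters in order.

After move 1 (R'): R=RRRR U=WBWB F=GWGW D=YGYG B=YBYB
After move 2 (R'): R=RRRR U=WYWY F=GBGB D=YWYW B=GBGB
After move 3 (U'): U=YYWW F=OOGB R=GBRR B=RRGB L=GBOO
After move 4 (R'): R=BRGR U=YGWR F=OYGW D=YOYB B=WRWB
After move 5 (U): U=WYRG F=BRGW R=WRGR B=GBWB L=OYOO
After move 6 (U): U=RWGY F=WRGW R=GBGR B=OYWB L=BROO
After move 7 (R): R=GGRB U=RRGW F=WOGB D=YWYO B=YYWB
Query 1: F[1] = O
Query 2: R[3] = B
Query 3: R[1] = G
Query 4: B[1] = Y

Answer: O B G Y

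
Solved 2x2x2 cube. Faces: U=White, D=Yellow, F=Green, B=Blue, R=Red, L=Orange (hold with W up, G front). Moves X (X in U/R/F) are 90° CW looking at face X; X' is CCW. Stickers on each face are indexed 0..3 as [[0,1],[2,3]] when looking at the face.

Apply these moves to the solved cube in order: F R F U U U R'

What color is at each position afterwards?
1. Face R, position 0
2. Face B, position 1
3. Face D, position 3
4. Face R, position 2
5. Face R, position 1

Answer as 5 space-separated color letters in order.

Answer: G W R G R

Derivation:
After move 1 (F): F=GGGG U=WWOO R=WRWR D=RRYY L=OYOY
After move 2 (R): R=WWRR U=WGOG F=GRGY D=RBYB B=OBWB
After move 3 (F): F=GGYR U=WGYY R=OWGR D=RWYB L=OROB
After move 4 (U): U=YWYG F=OWYR R=OBGR B=ORWB L=GGOB
After move 5 (U): U=YYGW F=OBYR R=ORGR B=GGWB L=OWOB
After move 6 (U): U=GYWY F=ORYR R=GGGR B=OWWB L=OBOB
After move 7 (R'): R=GRGG U=GWWO F=OYYY D=RRYR B=BWWB
Query 1: R[0] = G
Query 2: B[1] = W
Query 3: D[3] = R
Query 4: R[2] = G
Query 5: R[1] = R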